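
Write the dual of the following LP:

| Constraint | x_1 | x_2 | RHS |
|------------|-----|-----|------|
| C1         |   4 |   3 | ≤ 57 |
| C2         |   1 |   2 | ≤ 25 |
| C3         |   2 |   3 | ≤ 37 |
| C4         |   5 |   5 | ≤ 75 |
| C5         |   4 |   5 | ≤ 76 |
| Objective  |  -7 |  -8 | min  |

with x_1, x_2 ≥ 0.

Primal min cᵀx s.t. Ax ≤ b, x ≥ 0  →  Dual max −bᵀy s.t. Aᵀy ≥ −c, y ≥ 0.

Maximize: z = -57y1 - 25y2 - 37y3 - 75y4 - 76y5

Subject to:
  4y1 + y2 + 2y3 + 5y4 + 4y5 ≥ 7
  3y1 + 2y2 + 3y3 + 5y4 + 5y5 ≥ 8
  y1, y2, y3, y4, y5 ≥ 0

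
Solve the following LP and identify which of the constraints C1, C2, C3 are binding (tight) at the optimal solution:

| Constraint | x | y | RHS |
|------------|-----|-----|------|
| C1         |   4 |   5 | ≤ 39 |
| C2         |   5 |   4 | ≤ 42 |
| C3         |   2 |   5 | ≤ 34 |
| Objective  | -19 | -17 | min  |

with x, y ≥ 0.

At x = 6, y = 3, compute slack b - a·x for each constraint:
  C1: 39 − 39 = 0  (binding)
  C2: 42 − 42 = 0  (binding)
  C3: 34 − 27 = 7  (slack)

Optimal: x = 6, y = 3
Binding: C1, C2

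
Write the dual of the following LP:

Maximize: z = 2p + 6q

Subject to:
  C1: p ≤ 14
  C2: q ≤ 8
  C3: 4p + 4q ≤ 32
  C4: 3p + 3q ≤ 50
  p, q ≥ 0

Primal max cᵀx s.t. Ax ≤ b, x ≥ 0  →  Dual min bᵀy s.t. Aᵀy ≥ c, y ≥ 0.

Minimize: z = 14y1 + 8y2 + 32y3 + 50y4

Subject to:
  y1 + 4y3 + 3y4 ≥ 2
  y2 + 4y3 + 3y4 ≥ 6
  y1, y2, y3, y4 ≥ 0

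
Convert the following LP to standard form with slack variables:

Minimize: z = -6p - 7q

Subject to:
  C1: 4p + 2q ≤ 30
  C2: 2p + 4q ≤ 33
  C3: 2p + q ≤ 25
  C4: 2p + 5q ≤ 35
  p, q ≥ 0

min z = -6p - 7q

s.t.
  4p + 2q + s1 = 30
  2p + 4q + s2 = 33
  2p + q + s3 = 25
  2p + 5q + s4 = 35
  p, q, s1, s2, s3, s4 ≥ 0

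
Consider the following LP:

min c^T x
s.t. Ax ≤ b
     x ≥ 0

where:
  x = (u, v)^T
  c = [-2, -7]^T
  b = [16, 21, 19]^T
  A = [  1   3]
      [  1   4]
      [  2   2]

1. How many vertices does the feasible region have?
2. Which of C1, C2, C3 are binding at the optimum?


1. 5
2. C1, C2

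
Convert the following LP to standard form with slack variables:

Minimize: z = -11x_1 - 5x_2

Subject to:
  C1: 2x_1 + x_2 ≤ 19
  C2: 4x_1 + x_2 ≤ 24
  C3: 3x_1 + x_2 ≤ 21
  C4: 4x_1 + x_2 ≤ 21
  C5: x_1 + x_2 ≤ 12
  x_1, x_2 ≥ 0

min z = -11x_1 - 5x_2

s.t.
  2x_1 + x_2 + s1 = 19
  4x_1 + x_2 + s2 = 24
  3x_1 + x_2 + s3 = 21
  4x_1 + x_2 + s4 = 21
  x_1 + x_2 + s5 = 12
  x_1, x_2, s1, s2, s3, s4, s5 ≥ 0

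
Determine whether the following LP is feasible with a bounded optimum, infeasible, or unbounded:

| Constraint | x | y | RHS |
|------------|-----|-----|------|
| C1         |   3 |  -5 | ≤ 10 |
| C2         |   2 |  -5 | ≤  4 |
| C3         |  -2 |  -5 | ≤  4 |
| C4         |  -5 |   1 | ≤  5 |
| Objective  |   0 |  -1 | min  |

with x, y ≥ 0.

Unbounded (objective can decrease without bound)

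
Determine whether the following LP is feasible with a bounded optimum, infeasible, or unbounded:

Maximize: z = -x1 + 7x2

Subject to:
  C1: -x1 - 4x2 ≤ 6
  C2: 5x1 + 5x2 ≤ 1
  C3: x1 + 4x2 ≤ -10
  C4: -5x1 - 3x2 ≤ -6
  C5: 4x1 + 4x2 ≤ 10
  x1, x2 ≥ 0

Infeasible (no feasible solution exists)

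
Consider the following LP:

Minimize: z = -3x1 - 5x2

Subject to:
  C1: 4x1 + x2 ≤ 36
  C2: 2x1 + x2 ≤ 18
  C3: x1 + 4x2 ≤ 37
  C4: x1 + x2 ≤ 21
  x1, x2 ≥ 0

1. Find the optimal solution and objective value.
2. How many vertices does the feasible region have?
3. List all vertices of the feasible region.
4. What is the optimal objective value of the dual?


1. x1 = 5, x2 = 8, z = -55
2. 4
3. (0, 0), (9, 0), (5, 8), (0, 9.25)
4. -55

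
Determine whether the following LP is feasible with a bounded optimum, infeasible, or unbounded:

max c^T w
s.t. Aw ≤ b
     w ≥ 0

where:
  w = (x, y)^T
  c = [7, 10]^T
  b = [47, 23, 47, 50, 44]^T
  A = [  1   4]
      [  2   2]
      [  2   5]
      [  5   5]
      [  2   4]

Feasible with a bounded optimal solution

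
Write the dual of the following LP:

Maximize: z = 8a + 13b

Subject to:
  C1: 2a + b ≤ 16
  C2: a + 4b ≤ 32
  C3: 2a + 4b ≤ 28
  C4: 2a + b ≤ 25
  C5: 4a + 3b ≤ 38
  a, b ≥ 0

Primal max cᵀx s.t. Ax ≤ b, x ≥ 0  →  Dual min bᵀy s.t. Aᵀy ≥ c, y ≥ 0.

Minimize: z = 16y1 + 32y2 + 28y3 + 25y4 + 38y5

Subject to:
  2y1 + y2 + 2y3 + 2y4 + 4y5 ≥ 8
  y1 + 4y2 + 4y3 + y4 + 3y5 ≥ 13
  y1, y2, y3, y4, y5 ≥ 0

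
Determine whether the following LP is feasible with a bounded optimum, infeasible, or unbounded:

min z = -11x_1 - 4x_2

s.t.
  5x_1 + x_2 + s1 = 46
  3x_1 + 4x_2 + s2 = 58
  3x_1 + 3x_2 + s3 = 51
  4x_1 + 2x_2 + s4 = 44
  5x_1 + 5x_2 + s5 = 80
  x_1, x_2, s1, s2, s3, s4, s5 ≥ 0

Feasible with a bounded optimal solution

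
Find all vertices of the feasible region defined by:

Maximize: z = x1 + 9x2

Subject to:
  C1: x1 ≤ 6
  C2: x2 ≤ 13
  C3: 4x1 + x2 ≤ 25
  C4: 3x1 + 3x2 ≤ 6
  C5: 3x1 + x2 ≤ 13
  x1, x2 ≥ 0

(0, 0), (2, 0), (0, 2)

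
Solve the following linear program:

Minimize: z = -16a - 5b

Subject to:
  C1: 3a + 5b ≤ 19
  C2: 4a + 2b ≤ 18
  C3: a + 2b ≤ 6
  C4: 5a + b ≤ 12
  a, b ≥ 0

Evaluate the objective at each vertex of the feasible region:
  z(0, 0) = 0
  z(2.4, 0) = -38.4
  z(2, 2) = -42  ←
  z(0, 3) = -15
The minimum is at a = 2, b = 2.

a = 2, b = 2, z = -42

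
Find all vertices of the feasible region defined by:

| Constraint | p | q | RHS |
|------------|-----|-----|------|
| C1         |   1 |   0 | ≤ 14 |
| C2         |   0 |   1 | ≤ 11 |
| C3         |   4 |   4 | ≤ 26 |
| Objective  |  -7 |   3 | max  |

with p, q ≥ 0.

(0, 0), (6.5, 0), (0, 6.5)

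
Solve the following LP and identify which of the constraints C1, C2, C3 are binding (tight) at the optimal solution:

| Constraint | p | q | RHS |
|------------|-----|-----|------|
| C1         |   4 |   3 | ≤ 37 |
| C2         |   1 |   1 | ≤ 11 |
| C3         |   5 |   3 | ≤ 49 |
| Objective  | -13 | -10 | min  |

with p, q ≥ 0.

At p = 4, q = 7, compute slack b - a·x for each constraint:
  C1: 37 − 37 = 0  (binding)
  C2: 11 − 11 = 0  (binding)
  C3: 49 − 41 = 8  (slack)

Optimal: p = 4, q = 7
Binding: C1, C2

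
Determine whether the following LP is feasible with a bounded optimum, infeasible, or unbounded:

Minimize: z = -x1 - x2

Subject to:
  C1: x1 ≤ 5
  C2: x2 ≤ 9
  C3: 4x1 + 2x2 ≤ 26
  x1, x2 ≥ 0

Feasible with a bounded optimal solution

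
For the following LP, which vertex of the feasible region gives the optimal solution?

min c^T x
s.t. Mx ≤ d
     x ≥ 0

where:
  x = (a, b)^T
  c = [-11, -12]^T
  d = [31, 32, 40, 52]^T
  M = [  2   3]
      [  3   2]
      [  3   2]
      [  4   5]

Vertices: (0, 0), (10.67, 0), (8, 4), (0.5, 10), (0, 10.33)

Evaluate the objective at each vertex of the feasible region:
  z(0, 0) = 0
  z(10.67, 0) = -117.3
  z(8, 4) = -136  ←
  z(0.5, 10) = -125.5
  z(0, 10.33) = -124
The minimum is at a = 8, b = 4.

(8, 4)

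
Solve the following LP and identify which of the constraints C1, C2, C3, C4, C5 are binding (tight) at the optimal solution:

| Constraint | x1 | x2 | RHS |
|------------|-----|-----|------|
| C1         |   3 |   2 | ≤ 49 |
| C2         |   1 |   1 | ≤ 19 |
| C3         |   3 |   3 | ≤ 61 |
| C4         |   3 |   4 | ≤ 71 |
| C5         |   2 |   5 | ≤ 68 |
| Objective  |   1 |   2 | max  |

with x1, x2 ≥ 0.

At x1 = 9, x2 = 10, compute slack b - a·x for each constraint:
  C1: 49 − 47 = 2  (slack)
  C2: 19 − 19 = 0  (binding)
  C3: 61 − 57 = 4  (slack)
  C4: 71 − 67 = 4  (slack)
  C5: 68 − 68 = 0  (binding)

Optimal: x1 = 9, x2 = 10
Binding: C2, C5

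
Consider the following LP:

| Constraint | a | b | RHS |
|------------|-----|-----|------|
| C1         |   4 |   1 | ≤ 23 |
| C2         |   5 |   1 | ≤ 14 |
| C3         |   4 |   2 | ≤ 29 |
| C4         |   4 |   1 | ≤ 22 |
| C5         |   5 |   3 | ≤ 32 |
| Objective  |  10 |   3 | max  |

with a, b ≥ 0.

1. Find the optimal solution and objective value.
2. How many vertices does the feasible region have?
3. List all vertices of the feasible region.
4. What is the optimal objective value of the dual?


1. a = 1, b = 9, z = 37
2. 4
3. (0, 0), (2.8, 0), (1, 9), (0, 10.67)
4. 37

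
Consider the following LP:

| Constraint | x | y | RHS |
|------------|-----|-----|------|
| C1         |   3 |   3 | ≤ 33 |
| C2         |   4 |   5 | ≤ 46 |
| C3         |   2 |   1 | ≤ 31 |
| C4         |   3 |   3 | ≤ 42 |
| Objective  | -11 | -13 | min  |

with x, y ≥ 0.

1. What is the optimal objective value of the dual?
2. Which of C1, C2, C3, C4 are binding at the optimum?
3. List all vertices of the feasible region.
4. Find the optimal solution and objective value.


1. -125
2. C1, C2
3. (0, 0), (11, 0), (9, 2), (0, 9.2)
4. x = 9, y = 2, z = -125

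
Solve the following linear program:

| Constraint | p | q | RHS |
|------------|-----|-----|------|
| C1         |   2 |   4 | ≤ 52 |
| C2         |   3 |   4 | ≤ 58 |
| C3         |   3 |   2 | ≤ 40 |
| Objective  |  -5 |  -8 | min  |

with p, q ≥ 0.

Evaluate the objective at each vertex of the feasible region:
  z(0, 0) = 0
  z(13.33, 0) = -66.67
  z(7.333, 9) = -108.7
  z(6, 10) = -110  ←
  z(0, 13) = -104
The minimum is at p = 6, q = 10.

p = 6, q = 10, z = -110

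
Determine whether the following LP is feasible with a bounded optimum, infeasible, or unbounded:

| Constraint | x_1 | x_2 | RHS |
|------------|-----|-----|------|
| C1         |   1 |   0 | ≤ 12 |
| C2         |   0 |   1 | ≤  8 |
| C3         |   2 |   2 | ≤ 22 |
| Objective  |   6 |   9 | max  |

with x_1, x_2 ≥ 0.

Feasible with a bounded optimal solution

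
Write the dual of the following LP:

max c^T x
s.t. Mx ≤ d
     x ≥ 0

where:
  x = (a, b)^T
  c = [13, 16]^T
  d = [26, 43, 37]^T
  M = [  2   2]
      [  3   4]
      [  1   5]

Primal max cᵀx s.t. Ax ≤ b, x ≥ 0  →  Dual min bᵀy s.t. Aᵀy ≥ c, y ≥ 0.

Minimize: z = 26y1 + 43y2 + 37y3

Subject to:
  2y1 + 3y2 + y3 ≥ 13
  2y1 + 4y2 + 5y3 ≥ 16
  y1, y2, y3 ≥ 0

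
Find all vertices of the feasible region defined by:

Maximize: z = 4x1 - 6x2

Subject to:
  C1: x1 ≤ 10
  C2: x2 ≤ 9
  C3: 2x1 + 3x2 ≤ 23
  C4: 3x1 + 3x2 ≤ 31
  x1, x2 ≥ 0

(0, 0), (10, 0), (10, 0.3333), (8, 2.333), (0, 7.667)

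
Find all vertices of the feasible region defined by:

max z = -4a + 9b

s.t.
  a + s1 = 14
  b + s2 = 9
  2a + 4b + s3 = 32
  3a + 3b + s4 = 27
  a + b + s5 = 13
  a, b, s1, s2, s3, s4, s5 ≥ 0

(0, 0), (9, 0), (2, 7), (0, 8)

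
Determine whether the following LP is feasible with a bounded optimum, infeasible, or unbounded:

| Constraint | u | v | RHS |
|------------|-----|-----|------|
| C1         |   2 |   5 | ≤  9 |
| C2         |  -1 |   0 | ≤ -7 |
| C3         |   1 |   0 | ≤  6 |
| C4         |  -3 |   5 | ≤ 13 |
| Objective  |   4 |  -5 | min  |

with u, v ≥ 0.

Infeasible (no feasible solution exists)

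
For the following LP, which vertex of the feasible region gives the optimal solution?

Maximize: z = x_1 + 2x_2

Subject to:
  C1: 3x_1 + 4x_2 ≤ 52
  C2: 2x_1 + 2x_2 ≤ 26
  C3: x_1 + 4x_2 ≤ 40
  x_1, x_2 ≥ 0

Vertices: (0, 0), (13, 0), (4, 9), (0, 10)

Evaluate the objective at each vertex of the feasible region:
  z(0, 0) = 0
  z(13, 0) = 13
  z(4, 9) = 22  ←
  z(0, 10) = 20
The maximum is at x_1 = 4, x_2 = 9.

(4, 9)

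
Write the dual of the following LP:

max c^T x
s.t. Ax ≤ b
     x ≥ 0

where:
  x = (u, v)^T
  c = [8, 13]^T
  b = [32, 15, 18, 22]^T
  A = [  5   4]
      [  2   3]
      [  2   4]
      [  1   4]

Primal max cᵀx s.t. Ax ≤ b, x ≥ 0  →  Dual min bᵀy s.t. Aᵀy ≥ c, y ≥ 0.

Minimize: z = 32y1 + 15y2 + 18y3 + 22y4

Subject to:
  5y1 + 2y2 + 2y3 + y4 ≥ 8
  4y1 + 3y2 + 4y3 + 4y4 ≥ 13
  y1, y2, y3, y4 ≥ 0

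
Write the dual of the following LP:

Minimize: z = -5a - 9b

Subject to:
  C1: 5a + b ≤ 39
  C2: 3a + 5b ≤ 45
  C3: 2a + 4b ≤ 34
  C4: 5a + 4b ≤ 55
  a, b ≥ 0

Primal min cᵀx s.t. Ax ≤ b, x ≥ 0  →  Dual max −bᵀy s.t. Aᵀy ≥ −c, y ≥ 0.

Maximize: z = -39y1 - 45y2 - 34y3 - 55y4

Subject to:
  5y1 + 3y2 + 2y3 + 5y4 ≥ 5
  y1 + 5y2 + 4y3 + 4y4 ≥ 9
  y1, y2, y3, y4 ≥ 0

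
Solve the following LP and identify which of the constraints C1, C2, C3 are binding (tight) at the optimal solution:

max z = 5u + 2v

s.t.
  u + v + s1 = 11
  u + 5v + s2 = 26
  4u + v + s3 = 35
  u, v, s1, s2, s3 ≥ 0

At u = 8, v = 3, compute slack b - a·x for each constraint:
  C1: 11 − 11 = 0  (binding)
  C2: 26 − 23 = 3  (slack)
  C3: 35 − 35 = 0  (binding)

Optimal: u = 8, v = 3
Binding: C1, C3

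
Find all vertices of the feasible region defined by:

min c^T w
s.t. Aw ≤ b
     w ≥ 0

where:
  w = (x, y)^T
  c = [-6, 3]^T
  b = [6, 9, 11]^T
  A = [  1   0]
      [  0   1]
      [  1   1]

(0, 0), (6, 0), (6, 5), (2, 9), (0, 9)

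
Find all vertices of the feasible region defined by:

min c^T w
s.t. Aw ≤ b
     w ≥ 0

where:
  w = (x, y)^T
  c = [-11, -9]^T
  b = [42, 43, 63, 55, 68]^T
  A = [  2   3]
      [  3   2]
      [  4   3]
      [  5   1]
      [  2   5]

(0, 0), (11, 0), (9.571, 7.143), (9, 8), (1.5, 13), (0, 13.6)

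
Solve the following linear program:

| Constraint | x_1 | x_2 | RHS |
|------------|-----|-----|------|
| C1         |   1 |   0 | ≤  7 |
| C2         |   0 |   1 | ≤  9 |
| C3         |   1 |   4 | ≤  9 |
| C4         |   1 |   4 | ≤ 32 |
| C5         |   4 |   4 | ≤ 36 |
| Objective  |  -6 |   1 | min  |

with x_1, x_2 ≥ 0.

Evaluate the objective at each vertex of the feasible region:
  z(0, 0) = 0
  z(7, 0) = -42  ←
  z(7, 0.5) = -41.5
  z(0, 2.25) = 2.25
The minimum is at x_1 = 7, x_2 = 0.

x_1 = 7, x_2 = 0, z = -42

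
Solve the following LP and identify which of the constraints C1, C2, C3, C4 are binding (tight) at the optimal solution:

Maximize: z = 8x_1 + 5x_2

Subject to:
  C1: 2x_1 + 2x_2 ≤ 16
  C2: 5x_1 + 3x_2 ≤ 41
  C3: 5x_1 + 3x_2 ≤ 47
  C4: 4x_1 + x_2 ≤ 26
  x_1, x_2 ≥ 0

At x_1 = 6, x_2 = 2, compute slack b - a·x for each constraint:
  C1: 16 − 16 = 0  (binding)
  C2: 41 − 36 = 5  (slack)
  C3: 47 − 36 = 11  (slack)
  C4: 26 − 26 = 0  (binding)

Optimal: x_1 = 6, x_2 = 2
Binding: C1, C4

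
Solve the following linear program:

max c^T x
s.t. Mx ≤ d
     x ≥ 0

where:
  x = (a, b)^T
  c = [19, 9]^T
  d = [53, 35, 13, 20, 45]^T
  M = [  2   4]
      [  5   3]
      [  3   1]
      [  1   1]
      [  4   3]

Evaluate the objective at each vertex of the feasible region:
  z(0, 0) = 0
  z(4.333, 0) = 82.33
  z(1, 10) = 109  ←
  z(0, 11.67) = 105
The maximum is at a = 1, b = 10.

a = 1, b = 10, z = 109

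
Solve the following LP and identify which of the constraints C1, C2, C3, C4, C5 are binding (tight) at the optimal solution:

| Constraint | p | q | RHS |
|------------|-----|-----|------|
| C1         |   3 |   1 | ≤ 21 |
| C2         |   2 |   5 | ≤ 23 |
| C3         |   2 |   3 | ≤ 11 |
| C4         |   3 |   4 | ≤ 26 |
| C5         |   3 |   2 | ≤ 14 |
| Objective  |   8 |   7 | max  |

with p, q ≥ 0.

At p = 4, q = 1, compute slack b - a·x for each constraint:
  C1: 21 − 13 = 8  (slack)
  C2: 23 − 13 = 10  (slack)
  C3: 11 − 11 = 0  (binding)
  C4: 26 − 16 = 10  (slack)
  C5: 14 − 14 = 0  (binding)

Optimal: p = 4, q = 1
Binding: C3, C5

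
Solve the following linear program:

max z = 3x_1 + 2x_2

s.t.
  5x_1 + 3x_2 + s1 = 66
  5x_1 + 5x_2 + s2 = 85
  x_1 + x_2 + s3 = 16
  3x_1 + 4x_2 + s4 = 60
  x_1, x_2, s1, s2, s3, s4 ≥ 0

Evaluate the objective at each vertex of the feasible region:
  z(0, 0) = 0
  z(13.2, 0) = 39.6
  z(9, 7) = 41  ←
  z(4, 12) = 36
  z(0, 15) = 30
The maximum is at x_1 = 9, x_2 = 7.

x_1 = 9, x_2 = 7, z = 41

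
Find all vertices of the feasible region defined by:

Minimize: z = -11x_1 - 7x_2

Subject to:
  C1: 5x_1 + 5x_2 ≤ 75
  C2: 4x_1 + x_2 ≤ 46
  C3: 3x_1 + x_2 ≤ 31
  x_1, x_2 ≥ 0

(0, 0), (10.33, 0), (8, 7), (0, 15)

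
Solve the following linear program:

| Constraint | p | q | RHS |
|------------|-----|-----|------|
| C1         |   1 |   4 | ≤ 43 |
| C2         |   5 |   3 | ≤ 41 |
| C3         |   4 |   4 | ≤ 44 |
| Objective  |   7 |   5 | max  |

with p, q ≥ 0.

Evaluate the objective at each vertex of the feasible region:
  z(0, 0) = 0
  z(8.2, 0) = 57.4
  z(4, 7) = 63  ←
  z(0.3333, 10.67) = 55.67
  z(0, 10.75) = 53.75
The maximum is at p = 4, q = 7.

p = 4, q = 7, z = 63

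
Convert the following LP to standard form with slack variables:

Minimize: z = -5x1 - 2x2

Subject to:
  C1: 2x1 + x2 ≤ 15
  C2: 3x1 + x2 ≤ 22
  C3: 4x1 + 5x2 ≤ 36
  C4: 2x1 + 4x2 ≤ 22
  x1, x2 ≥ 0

min z = -5x1 - 2x2

s.t.
  2x1 + x2 + s1 = 15
  3x1 + x2 + s2 = 22
  4x1 + 5x2 + s3 = 36
  2x1 + 4x2 + s4 = 22
  x1, x2, s1, s2, s3, s4 ≥ 0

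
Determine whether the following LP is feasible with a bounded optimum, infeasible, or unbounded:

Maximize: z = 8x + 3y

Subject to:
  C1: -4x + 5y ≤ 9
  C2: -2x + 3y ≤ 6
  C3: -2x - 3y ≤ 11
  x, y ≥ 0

Unbounded (objective can increase without bound)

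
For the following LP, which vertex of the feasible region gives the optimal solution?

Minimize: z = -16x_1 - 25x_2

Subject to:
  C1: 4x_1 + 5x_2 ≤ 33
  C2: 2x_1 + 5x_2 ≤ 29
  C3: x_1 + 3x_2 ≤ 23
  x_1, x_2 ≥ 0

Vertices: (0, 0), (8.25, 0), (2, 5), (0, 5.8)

Evaluate the objective at each vertex of the feasible region:
  z(0, 0) = 0
  z(8.25, 0) = -132
  z(2, 5) = -157  ←
  z(0, 5.8) = -145
The minimum is at x_1 = 2, x_2 = 5.

(2, 5)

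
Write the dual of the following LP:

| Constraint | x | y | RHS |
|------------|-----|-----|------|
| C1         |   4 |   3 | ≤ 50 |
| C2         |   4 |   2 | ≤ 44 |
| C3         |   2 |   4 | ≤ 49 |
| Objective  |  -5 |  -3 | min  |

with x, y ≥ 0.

Primal min cᵀx s.t. Ax ≤ b, x ≥ 0  →  Dual max −bᵀy s.t. Aᵀy ≥ −c, y ≥ 0.

Maximize: z = -50y1 - 44y2 - 49y3

Subject to:
  4y1 + 4y2 + 2y3 ≥ 5
  3y1 + 2y2 + 4y3 ≥ 3
  y1, y2, y3 ≥ 0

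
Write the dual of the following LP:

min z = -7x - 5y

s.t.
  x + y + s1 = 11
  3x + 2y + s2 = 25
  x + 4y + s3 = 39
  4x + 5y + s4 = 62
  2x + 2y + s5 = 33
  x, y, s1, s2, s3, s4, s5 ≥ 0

Primal min cᵀx s.t. Ax ≤ b, x ≥ 0  →  Dual max −bᵀy s.t. Aᵀy ≥ −c, y ≥ 0.

Maximize: z = -11y1 - 25y2 - 39y3 - 62y4 - 33y5

Subject to:
  y1 + 3y2 + y3 + 4y4 + 2y5 ≥ 7
  y1 + 2y2 + 4y3 + 5y4 + 2y5 ≥ 5
  y1, y2, y3, y4, y5 ≥ 0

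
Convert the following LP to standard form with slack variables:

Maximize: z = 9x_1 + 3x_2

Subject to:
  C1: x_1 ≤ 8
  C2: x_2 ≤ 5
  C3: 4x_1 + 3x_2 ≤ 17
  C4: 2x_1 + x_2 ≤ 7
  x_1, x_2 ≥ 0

max z = 9x_1 + 3x_2

s.t.
  x_1 + s1 = 8
  x_2 + s2 = 5
  4x_1 + 3x_2 + s3 = 17
  2x_1 + x_2 + s4 = 7
  x_1, x_2, s1, s2, s3, s4 ≥ 0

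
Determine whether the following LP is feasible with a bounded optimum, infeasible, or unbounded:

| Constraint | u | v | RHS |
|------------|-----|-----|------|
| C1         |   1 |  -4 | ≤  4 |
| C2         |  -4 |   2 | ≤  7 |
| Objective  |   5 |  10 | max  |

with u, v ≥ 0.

Unbounded (objective can increase without bound)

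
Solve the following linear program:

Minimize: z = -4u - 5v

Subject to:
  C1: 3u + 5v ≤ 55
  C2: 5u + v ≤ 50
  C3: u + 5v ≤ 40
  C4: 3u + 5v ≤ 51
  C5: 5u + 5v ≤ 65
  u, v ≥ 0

Evaluate the objective at each vertex of the feasible region:
  z(0, 0) = 0
  z(10, 0) = -40
  z(9.25, 3.75) = -55.75
  z(7, 6) = -58  ←
  z(5.5, 6.9) = -56.5
  z(0, 8) = -40
The minimum is at u = 7, v = 6.

u = 7, v = 6, z = -58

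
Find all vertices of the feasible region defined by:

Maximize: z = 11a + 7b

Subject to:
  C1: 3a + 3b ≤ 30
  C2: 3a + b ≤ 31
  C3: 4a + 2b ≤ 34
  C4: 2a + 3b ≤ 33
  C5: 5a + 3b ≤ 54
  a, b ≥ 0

(0, 0), (8.5, 0), (7, 3), (0, 10)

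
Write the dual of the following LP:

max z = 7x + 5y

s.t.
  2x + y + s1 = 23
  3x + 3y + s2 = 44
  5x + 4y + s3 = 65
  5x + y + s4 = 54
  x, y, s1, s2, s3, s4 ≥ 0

Primal max cᵀx s.t. Ax ≤ b, x ≥ 0  →  Dual min bᵀy s.t. Aᵀy ≥ c, y ≥ 0.

Minimize: z = 23y1 + 44y2 + 65y3 + 54y4

Subject to:
  2y1 + 3y2 + 5y3 + 5y4 ≥ 7
  y1 + 3y2 + 4y3 + y4 ≥ 5
  y1, y2, y3, y4 ≥ 0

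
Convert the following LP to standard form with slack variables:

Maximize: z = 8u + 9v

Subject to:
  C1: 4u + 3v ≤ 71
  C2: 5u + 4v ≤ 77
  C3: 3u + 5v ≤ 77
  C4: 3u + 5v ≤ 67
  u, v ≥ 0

max z = 8u + 9v

s.t.
  4u + 3v + s1 = 71
  5u + 4v + s2 = 77
  3u + 5v + s3 = 77
  3u + 5v + s4 = 67
  u, v, s1, s2, s3, s4 ≥ 0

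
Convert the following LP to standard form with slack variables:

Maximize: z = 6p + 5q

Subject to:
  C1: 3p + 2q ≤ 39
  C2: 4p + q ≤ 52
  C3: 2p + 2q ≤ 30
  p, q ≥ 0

max z = 6p + 5q

s.t.
  3p + 2q + s1 = 39
  4p + q + s2 = 52
  2p + 2q + s3 = 30
  p, q, s1, s2, s3 ≥ 0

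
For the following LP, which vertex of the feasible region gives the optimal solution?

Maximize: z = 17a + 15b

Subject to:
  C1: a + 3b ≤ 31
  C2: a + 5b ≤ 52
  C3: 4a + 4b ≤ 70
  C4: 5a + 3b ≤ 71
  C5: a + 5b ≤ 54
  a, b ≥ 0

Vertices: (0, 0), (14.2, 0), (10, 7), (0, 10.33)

Evaluate the objective at each vertex of the feasible region:
  z(0, 0) = 0
  z(14.2, 0) = 241.4
  z(10, 7) = 275  ←
  z(0, 10.33) = 155
The maximum is at a = 10, b = 7.

(10, 7)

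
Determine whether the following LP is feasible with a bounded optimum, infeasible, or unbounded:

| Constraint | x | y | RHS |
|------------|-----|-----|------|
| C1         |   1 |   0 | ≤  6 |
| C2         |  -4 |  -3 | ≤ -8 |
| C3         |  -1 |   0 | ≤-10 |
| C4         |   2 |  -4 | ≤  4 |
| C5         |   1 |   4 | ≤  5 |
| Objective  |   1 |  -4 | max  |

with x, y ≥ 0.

Infeasible (no feasible solution exists)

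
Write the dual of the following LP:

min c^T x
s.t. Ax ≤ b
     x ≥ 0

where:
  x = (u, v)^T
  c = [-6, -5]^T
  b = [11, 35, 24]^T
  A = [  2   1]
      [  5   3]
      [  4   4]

Primal min cᵀx s.t. Ax ≤ b, x ≥ 0  →  Dual max −bᵀy s.t. Aᵀy ≥ −c, y ≥ 0.

Maximize: z = -11y1 - 35y2 - 24y3

Subject to:
  2y1 + 5y2 + 4y3 ≥ 6
  y1 + 3y2 + 4y3 ≥ 5
  y1, y2, y3 ≥ 0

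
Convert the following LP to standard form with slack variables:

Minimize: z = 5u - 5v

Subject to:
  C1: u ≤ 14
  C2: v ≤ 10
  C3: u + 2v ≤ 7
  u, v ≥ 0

min z = 5u - 5v

s.t.
  u + s1 = 14
  v + s2 = 10
  u + 2v + s3 = 7
  u, v, s1, s2, s3 ≥ 0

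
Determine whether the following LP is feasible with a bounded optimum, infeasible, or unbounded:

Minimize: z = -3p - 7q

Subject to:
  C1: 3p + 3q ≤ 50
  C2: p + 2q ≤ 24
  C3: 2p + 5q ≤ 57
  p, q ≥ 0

Feasible with a bounded optimal solution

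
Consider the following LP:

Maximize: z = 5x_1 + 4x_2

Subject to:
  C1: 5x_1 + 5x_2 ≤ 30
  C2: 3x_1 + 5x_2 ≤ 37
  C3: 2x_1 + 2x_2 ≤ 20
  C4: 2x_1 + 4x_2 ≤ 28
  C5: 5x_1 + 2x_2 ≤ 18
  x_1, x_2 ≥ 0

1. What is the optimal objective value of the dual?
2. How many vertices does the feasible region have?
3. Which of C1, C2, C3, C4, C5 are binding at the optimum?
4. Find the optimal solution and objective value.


1. 26
2. 4
3. C1, C5
4. x_1 = 2, x_2 = 4, z = 26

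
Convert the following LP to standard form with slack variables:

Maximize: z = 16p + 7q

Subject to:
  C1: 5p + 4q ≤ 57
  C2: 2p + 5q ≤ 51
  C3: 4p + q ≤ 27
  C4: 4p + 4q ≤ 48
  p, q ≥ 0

max z = 16p + 7q

s.t.
  5p + 4q + s1 = 57
  2p + 5q + s2 = 51
  4p + q + s3 = 27
  4p + 4q + s4 = 48
  p, q, s1, s2, s3, s4 ≥ 0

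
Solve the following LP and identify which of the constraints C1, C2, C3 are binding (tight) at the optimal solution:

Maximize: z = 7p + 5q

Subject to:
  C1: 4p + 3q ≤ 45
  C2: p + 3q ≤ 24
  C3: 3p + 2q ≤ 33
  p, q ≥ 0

At p = 9, q = 3, compute slack b - a·x for each constraint:
  C1: 45 − 45 = 0  (binding)
  C2: 24 − 18 = 6  (slack)
  C3: 33 − 33 = 0  (binding)

Optimal: p = 9, q = 3
Binding: C1, C3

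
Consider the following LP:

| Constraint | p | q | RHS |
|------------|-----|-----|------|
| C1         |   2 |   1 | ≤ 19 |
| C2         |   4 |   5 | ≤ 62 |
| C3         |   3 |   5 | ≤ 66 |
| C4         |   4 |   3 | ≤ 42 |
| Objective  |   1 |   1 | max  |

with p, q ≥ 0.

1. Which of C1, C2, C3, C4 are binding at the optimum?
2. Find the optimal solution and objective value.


1. C2, C4
2. p = 3, q = 10, z = 13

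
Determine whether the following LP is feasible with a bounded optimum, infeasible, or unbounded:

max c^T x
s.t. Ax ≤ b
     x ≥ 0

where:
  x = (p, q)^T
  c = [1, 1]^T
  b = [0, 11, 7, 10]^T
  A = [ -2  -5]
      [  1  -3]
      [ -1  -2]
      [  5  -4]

Unbounded (objective can increase without bound)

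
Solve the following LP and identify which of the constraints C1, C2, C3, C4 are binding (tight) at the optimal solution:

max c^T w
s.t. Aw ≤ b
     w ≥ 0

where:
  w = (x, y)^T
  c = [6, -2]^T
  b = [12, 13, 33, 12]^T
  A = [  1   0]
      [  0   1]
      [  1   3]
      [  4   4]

At x = 3, y = 0, compute slack b - a·x for each constraint:
  C1: 12 − 3 = 9  (slack)
  C2: 13 − 0 = 13  (slack)
  C3: 33 − 3 = 30  (slack)
  C4: 12 − 12 = 0  (binding)

Optimal: x = 3, y = 0
Binding: C4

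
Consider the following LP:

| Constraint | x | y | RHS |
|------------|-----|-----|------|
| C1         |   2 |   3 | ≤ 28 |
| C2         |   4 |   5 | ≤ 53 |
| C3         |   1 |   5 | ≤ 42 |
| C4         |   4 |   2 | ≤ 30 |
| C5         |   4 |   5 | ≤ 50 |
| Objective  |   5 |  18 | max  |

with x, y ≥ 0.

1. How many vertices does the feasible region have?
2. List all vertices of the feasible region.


1. 5
2. (0, 0), (7.5, 0), (4.25, 6.5), (2, 8), (0, 8.4)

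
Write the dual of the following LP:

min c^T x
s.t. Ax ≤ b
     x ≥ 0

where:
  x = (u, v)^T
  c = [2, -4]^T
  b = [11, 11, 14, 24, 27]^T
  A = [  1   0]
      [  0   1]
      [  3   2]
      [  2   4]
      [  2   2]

Primal min cᵀx s.t. Ax ≤ b, x ≥ 0  →  Dual max −bᵀy s.t. Aᵀy ≥ −c, y ≥ 0.

Maximize: z = -11y1 - 11y2 - 14y3 - 24y4 - 27y5

Subject to:
  y1 + 3y3 + 2y4 + 2y5 ≥ -2
  y2 + 2y3 + 4y4 + 2y5 ≥ 4
  y1, y2, y3, y4, y5 ≥ 0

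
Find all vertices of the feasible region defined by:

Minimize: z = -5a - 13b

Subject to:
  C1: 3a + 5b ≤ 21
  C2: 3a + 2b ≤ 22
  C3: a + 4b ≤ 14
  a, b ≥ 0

(0, 0), (7, 0), (2, 3), (0, 3.5)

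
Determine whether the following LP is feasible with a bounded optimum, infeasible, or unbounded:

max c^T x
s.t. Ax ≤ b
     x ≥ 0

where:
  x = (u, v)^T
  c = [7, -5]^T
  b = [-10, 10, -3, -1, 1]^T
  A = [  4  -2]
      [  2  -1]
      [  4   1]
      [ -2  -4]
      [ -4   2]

Infeasible (no feasible solution exists)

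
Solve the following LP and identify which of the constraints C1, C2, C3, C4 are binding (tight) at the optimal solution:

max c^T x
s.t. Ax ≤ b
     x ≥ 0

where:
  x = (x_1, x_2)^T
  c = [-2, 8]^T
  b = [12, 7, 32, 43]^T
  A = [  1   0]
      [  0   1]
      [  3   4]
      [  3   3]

At x_1 = 0, x_2 = 7, compute slack b - a·x for each constraint:
  C1: 12 − 0 = 12  (slack)
  C2: 7 − 7 = 0  (binding)
  C3: 32 − 28 = 4  (slack)
  C4: 43 − 21 = 22  (slack)

Optimal: x_1 = 0, x_2 = 7
Binding: C2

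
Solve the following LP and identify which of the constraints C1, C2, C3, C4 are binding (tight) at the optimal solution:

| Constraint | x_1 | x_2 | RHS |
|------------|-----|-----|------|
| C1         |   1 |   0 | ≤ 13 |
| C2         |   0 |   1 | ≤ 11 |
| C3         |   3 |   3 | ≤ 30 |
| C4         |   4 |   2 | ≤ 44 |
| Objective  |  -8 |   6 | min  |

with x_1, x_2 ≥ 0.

At x_1 = 10, x_2 = 0, compute slack b - a·x for each constraint:
  C1: 13 − 10 = 3  (slack)
  C2: 11 − 0 = 11  (slack)
  C3: 30 − 30 = 0  (binding)
  C4: 44 − 40 = 4  (slack)

Optimal: x_1 = 10, x_2 = 0
Binding: C3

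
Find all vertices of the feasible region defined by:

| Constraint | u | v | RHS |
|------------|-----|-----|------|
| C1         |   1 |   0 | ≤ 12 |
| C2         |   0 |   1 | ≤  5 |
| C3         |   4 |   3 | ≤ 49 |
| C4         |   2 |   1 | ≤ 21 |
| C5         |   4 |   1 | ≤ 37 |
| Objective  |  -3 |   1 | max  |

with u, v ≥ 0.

(0, 0), (9.25, 0), (8, 5), (0, 5)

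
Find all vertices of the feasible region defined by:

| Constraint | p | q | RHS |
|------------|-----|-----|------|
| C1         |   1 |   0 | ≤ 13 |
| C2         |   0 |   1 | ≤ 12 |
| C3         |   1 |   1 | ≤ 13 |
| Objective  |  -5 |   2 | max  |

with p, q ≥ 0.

(0, 0), (13, 0), (1, 12), (0, 12)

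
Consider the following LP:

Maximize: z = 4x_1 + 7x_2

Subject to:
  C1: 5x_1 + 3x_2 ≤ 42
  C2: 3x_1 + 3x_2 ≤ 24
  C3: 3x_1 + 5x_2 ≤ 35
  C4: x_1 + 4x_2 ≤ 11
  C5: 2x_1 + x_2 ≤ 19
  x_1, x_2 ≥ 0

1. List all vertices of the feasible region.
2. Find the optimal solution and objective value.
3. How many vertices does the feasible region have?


1. (0, 0), (8, 0), (7, 1), (0, 2.75)
2. x_1 = 7, x_2 = 1, z = 35
3. 4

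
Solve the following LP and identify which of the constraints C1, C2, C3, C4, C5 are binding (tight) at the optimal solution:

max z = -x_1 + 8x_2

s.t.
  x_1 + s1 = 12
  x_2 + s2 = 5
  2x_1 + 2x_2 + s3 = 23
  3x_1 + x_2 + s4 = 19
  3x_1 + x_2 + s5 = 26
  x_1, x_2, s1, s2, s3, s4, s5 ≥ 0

At x_1 = 0, x_2 = 5, compute slack b - a·x for each constraint:
  C1: 12 − 0 = 12  (slack)
  C2: 5 − 5 = 0  (binding)
  C3: 23 − 10 = 13  (slack)
  C4: 19 − 5 = 14  (slack)
  C5: 26 − 5 = 21  (slack)

Optimal: x_1 = 0, x_2 = 5
Binding: C2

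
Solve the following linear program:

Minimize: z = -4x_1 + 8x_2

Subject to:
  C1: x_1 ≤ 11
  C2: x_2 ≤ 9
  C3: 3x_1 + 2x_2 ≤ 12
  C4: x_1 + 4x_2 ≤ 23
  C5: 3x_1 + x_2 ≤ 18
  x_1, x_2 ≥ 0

Evaluate the objective at each vertex of the feasible region:
  z(0, 0) = 0
  z(4, 0) = -16  ←
  z(0.2, 5.7) = 44.8
  z(0, 5.75) = 46
The minimum is at x_1 = 4, x_2 = 0.

x_1 = 4, x_2 = 0, z = -16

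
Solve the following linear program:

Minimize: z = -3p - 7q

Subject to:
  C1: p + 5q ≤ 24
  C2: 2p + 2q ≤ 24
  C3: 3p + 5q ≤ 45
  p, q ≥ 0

Evaluate the objective at each vertex of the feasible region:
  z(0, 0) = 0
  z(12, 0) = -36
  z(9, 3) = -48  ←
  z(0, 4.8) = -33.6
The minimum is at p = 9, q = 3.

p = 9, q = 3, z = -48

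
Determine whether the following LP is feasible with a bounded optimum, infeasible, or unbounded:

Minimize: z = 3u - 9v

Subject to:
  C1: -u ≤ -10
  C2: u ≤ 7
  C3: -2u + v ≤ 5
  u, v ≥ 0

Infeasible (no feasible solution exists)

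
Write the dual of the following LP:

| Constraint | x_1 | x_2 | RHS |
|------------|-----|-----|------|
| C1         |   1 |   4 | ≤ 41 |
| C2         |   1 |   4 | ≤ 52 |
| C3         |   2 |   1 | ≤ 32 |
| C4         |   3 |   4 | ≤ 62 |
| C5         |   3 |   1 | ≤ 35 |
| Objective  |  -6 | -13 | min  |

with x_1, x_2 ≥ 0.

Primal min cᵀx s.t. Ax ≤ b, x ≥ 0  →  Dual max −bᵀy s.t. Aᵀy ≥ −c, y ≥ 0.

Maximize: z = -41y1 - 52y2 - 32y3 - 62y4 - 35y5

Subject to:
  y1 + y2 + 2y3 + 3y4 + 3y5 ≥ 6
  4y1 + 4y2 + y3 + 4y4 + y5 ≥ 13
  y1, y2, y3, y4, y5 ≥ 0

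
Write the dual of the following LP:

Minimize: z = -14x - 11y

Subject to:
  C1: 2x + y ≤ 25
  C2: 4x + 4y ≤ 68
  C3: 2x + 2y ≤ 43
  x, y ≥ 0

Primal min cᵀx s.t. Ax ≤ b, x ≥ 0  →  Dual max −bᵀy s.t. Aᵀy ≥ −c, y ≥ 0.

Maximize: z = -25y1 - 68y2 - 43y3

Subject to:
  2y1 + 4y2 + 2y3 ≥ 14
  y1 + 4y2 + 2y3 ≥ 11
  y1, y2, y3 ≥ 0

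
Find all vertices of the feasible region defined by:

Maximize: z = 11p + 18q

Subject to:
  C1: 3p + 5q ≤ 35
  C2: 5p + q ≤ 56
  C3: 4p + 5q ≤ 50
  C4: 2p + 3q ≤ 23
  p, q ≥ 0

(0, 0), (11.2, 0), (11.15, 0.2308), (10, 1), (0, 7)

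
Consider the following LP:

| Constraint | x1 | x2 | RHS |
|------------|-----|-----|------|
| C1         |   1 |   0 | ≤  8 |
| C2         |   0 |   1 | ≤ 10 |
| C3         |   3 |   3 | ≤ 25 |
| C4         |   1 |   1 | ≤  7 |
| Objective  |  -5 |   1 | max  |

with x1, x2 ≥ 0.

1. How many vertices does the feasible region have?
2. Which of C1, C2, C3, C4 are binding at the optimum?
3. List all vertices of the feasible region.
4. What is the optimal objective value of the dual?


1. 3
2. C4
3. (0, 0), (7, 0), (0, 7)
4. 7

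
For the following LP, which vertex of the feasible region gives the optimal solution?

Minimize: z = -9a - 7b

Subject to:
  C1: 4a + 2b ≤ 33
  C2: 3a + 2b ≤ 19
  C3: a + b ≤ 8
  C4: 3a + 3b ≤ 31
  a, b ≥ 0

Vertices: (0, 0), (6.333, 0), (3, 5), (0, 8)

Evaluate the objective at each vertex of the feasible region:
  z(0, 0) = 0
  z(6.333, 0) = -57
  z(3, 5) = -62  ←
  z(0, 8) = -56
The minimum is at a = 3, b = 5.

(3, 5)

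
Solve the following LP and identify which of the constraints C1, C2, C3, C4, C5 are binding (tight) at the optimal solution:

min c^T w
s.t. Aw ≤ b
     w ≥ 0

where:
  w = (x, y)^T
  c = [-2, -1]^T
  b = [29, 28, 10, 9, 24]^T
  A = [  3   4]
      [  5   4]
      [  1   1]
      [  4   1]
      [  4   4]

At x = 1, y = 5, compute slack b - a·x for each constraint:
  C1: 29 − 23 = 6  (slack)
  C2: 28 − 25 = 3  (slack)
  C3: 10 − 6 = 4  (slack)
  C4: 9 − 9 = 0  (binding)
  C5: 24 − 24 = 0  (binding)

Optimal: x = 1, y = 5
Binding: C4, C5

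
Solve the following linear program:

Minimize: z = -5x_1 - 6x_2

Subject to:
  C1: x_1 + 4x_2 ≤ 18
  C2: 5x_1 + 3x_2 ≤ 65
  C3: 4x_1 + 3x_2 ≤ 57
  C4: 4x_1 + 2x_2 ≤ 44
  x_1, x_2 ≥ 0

Evaluate the objective at each vertex of the feasible region:
  z(0, 0) = 0
  z(11, 0) = -55
  z(10, 2) = -62  ←
  z(0, 4.5) = -27
The minimum is at x_1 = 10, x_2 = 2.

x_1 = 10, x_2 = 2, z = -62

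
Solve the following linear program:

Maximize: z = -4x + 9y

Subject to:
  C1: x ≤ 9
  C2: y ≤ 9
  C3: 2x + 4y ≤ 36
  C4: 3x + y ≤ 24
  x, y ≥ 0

Evaluate the objective at each vertex of the feasible region:
  z(0, 0) = 0
  z(8, 0) = -32
  z(6, 6) = 30
  z(0, 9) = 81  ←
The maximum is at x = 0, y = 9.

x = 0, y = 9, z = 81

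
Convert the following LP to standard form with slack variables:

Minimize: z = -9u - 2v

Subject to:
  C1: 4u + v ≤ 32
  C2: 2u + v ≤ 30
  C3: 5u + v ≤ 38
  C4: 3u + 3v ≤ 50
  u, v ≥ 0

min z = -9u - 2v

s.t.
  4u + v + s1 = 32
  2u + v + s2 = 30
  5u + v + s3 = 38
  3u + 3v + s4 = 50
  u, v, s1, s2, s3, s4 ≥ 0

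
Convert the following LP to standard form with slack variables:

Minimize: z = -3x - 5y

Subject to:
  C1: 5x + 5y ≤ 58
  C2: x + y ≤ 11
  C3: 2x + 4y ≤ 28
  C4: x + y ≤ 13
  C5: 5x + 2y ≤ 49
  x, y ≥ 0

min z = -3x - 5y

s.t.
  5x + 5y + s1 = 58
  x + y + s2 = 11
  2x + 4y + s3 = 28
  x + y + s4 = 13
  5x + 2y + s5 = 49
  x, y, s1, s2, s3, s4, s5 ≥ 0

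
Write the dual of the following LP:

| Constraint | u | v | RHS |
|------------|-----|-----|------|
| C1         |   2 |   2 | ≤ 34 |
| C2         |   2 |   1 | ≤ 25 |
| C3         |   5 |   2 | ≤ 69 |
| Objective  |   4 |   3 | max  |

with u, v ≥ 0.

Primal max cᵀx s.t. Ax ≤ b, x ≥ 0  →  Dual min bᵀy s.t. Aᵀy ≥ c, y ≥ 0.

Minimize: z = 34y1 + 25y2 + 69y3

Subject to:
  2y1 + 2y2 + 5y3 ≥ 4
  2y1 + y2 + 2y3 ≥ 3
  y1, y2, y3 ≥ 0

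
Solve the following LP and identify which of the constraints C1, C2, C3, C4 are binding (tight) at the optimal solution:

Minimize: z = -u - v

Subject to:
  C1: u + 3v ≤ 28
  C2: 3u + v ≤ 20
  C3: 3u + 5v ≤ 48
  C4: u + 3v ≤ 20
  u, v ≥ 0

At u = 5, v = 5, compute slack b - a·x for each constraint:
  C1: 28 − 20 = 8  (slack)
  C2: 20 − 20 = 0  (binding)
  C3: 48 − 40 = 8  (slack)
  C4: 20 − 20 = 0  (binding)

Optimal: u = 5, v = 5
Binding: C2, C4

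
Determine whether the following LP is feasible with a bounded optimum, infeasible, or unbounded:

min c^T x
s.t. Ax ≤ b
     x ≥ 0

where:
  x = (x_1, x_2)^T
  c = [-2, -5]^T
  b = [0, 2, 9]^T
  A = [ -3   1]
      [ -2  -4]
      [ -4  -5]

Unbounded (objective can decrease without bound)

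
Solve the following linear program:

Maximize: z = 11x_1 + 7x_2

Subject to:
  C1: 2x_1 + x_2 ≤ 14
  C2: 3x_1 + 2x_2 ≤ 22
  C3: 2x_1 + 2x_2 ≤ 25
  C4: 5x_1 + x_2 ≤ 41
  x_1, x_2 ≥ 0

Evaluate the objective at each vertex of the feasible region:
  z(0, 0) = 0
  z(7, 0) = 77
  z(6, 2) = 80  ←
  z(0, 11) = 77
The maximum is at x_1 = 6, x_2 = 2.

x_1 = 6, x_2 = 2, z = 80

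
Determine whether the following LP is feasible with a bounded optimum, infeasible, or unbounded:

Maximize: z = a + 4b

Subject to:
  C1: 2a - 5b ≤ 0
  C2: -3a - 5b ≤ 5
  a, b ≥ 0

Unbounded (objective can increase without bound)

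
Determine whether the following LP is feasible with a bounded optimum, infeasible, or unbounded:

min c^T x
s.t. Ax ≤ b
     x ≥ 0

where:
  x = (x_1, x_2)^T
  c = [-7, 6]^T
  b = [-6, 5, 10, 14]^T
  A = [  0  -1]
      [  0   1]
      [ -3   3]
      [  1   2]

Infeasible (no feasible solution exists)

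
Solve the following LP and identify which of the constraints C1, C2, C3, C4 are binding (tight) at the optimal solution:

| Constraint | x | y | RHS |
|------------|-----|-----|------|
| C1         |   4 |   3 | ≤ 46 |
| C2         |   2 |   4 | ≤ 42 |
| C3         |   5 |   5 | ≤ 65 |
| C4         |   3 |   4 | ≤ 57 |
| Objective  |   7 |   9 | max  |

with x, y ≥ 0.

At x = 5, y = 8, compute slack b - a·x for each constraint:
  C1: 46 − 44 = 2  (slack)
  C2: 42 − 42 = 0  (binding)
  C3: 65 − 65 = 0  (binding)
  C4: 57 − 47 = 10  (slack)

Optimal: x = 5, y = 8
Binding: C2, C3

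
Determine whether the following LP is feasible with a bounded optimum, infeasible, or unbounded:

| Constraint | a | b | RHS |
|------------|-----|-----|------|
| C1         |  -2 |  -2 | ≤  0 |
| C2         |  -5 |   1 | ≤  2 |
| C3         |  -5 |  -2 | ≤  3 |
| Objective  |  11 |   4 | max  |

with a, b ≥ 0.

Unbounded (objective can increase without bound)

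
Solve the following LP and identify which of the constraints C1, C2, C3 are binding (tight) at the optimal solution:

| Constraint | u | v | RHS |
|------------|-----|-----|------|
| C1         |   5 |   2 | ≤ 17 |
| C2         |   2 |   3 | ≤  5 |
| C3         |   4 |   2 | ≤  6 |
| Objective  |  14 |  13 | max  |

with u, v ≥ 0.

At u = 1, v = 1, compute slack b - a·x for each constraint:
  C1: 17 − 7 = 10  (slack)
  C2: 5 − 5 = 0  (binding)
  C3: 6 − 6 = 0  (binding)

Optimal: u = 1, v = 1
Binding: C2, C3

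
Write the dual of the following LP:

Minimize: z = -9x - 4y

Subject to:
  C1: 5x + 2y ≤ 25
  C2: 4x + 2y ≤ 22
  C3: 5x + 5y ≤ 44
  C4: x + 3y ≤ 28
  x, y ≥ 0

Primal min cᵀx s.t. Ax ≤ b, x ≥ 0  →  Dual max −bᵀy s.t. Aᵀy ≥ −c, y ≥ 0.

Maximize: z = -25y1 - 22y2 - 44y3 - 28y4

Subject to:
  5y1 + 4y2 + 5y3 + y4 ≥ 9
  2y1 + 2y2 + 5y3 + 3y4 ≥ 4
  y1, y2, y3, y4 ≥ 0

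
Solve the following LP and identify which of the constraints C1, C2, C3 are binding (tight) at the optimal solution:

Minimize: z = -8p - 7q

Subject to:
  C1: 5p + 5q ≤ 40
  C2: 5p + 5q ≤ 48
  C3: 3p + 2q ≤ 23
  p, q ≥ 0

At p = 7, q = 1, compute slack b - a·x for each constraint:
  C1: 40 − 40 = 0  (binding)
  C2: 48 − 40 = 8  (slack)
  C3: 23 − 23 = 0  (binding)

Optimal: p = 7, q = 1
Binding: C1, C3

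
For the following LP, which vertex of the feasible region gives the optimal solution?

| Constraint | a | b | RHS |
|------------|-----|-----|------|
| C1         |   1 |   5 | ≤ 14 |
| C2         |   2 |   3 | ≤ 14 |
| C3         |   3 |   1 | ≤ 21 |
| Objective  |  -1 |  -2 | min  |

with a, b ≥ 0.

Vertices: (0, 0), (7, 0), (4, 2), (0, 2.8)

Evaluate the objective at each vertex of the feasible region:
  z(0, 0) = 0
  z(7, 0) = -7
  z(4, 2) = -8  ←
  z(0, 2.8) = -5.6
The minimum is at a = 4, b = 2.

(4, 2)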